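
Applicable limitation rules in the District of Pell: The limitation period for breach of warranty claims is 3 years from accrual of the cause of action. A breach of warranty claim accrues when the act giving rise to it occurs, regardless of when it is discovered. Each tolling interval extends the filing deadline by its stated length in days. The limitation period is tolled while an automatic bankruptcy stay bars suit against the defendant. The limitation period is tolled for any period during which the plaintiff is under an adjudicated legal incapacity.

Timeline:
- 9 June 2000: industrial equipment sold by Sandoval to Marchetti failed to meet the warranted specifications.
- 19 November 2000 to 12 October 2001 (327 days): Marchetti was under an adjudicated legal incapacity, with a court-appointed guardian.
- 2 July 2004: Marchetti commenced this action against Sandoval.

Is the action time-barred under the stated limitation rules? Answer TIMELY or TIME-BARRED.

The claim accrued on 9 June 2000, when the wrongful act occurred.
The untolled deadline — 3 years after 9 June 2000 — is 9 June 2003.
The period was tolled for 327 days by the plaintiff's legal incapacity (19 November 2000 to 12 October 2001), pushing the deadline to 1 May 2004.
Marchetti filed on 2 July 2004, after the 1 May 2004 deadline, so the action is time-barred.

TIME-BARRED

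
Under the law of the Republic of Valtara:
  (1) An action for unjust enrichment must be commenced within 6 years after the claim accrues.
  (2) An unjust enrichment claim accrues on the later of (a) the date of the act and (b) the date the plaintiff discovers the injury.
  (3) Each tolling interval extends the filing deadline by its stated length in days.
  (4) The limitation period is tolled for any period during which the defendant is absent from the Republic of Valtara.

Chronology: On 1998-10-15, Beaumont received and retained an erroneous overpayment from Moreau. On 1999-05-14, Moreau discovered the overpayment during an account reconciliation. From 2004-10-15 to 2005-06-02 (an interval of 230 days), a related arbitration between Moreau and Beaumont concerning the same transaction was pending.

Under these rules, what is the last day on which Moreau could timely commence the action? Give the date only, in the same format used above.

2005-05-14

Because discovery on 1999-05-14 post-dates the 1998-10-15 act, accrual under the later-of rule falls on 1999-05-14.
Adding the 6 years base period to 1999-05-14 gives a deadline of 2005-05-14, before any tolling.
The pending related arbitration from 2004-10-15 to 2005-06-02 does not toll the period, because no stated rule makes a pending arbitration a tolling event.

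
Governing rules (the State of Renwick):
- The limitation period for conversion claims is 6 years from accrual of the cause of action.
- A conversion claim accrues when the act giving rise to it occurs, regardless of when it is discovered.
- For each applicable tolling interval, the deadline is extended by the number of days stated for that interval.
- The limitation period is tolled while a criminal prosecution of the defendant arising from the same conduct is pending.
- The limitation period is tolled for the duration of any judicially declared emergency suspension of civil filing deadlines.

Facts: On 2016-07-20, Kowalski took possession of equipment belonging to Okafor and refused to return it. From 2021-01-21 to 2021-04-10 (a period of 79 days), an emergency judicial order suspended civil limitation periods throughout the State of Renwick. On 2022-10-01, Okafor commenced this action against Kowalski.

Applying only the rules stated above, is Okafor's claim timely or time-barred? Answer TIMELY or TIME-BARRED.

TIMELY

The cause of action accrued on 2016-07-20, the date of the act.
The untolled deadline — 6 years after 2016-07-20 — is 2022-07-20.
The emergency suspension of filing deadlines from 2021-01-21 to 2021-04-10 tolled the period for 79 days, extending the deadline to 2022-10-07.
The 2022-10-01 filing precedes the 2022-10-07 deadline; the claim is timely.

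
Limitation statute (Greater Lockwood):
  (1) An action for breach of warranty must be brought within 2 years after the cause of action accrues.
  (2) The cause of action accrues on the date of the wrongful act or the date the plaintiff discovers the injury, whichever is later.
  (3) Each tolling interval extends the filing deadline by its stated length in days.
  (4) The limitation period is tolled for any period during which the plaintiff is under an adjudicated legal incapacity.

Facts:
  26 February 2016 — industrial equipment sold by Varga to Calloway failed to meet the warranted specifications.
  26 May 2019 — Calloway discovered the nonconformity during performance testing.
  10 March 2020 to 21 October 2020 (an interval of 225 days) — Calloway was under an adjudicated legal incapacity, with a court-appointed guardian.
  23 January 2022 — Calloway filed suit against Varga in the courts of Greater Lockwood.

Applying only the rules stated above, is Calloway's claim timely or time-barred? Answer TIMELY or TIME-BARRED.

TIME-BARRED

Because discovery on 26 May 2019 post-dates the 26 February 2016 act, accrual under the later-of rule falls on 26 May 2019.
2 years from 26 May 2019 is 26 May 2021.
The plaintiff's legal incapacity from 10 March 2020 to 21 October 2020 tolled the period for 225 days, extending the deadline to 6 January 2022.
Calloway filed on 23 January 2022, after the 6 January 2022 deadline, so the action is time-barred.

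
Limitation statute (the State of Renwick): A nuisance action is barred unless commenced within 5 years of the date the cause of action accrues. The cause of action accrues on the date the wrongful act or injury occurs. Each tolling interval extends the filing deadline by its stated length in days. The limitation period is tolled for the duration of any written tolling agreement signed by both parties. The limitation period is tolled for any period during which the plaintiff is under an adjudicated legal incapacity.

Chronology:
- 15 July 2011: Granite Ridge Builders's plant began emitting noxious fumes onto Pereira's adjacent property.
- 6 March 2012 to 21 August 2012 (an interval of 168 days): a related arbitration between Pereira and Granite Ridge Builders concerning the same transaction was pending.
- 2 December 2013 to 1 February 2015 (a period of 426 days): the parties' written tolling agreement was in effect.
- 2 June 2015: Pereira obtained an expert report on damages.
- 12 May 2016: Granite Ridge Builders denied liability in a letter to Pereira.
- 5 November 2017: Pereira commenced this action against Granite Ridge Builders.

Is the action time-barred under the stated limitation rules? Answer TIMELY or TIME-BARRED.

TIME-BARRED

The claim accrued on 15 July 2011, when the wrongful act occurred.
The untolled deadline — 5 years after 15 July 2011 — is 15 July 2016.
The written tolling agreement from 2 December 2013 to 1 February 2015 tolled the period for 426 days, extending the deadline to 14 September 2017.
No stated provision tolls the period for a pending arbitration, so the interval from 6 March 2012 to 21 August 2012 has no effect on the deadline.
None of the other events listed affects the running of the period under the stated rules.
Filing on 5 November 2017 missed the 14 September 2017 deadline — the action is time-barred.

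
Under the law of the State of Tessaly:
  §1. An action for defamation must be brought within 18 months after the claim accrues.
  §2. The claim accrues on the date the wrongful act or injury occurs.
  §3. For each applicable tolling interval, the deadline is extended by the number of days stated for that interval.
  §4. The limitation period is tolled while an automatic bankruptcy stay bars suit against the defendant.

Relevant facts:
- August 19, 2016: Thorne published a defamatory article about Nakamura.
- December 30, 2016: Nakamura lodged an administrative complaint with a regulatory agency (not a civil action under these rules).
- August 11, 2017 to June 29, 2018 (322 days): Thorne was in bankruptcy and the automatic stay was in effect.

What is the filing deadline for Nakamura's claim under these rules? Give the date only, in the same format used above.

January 7, 2019

The limitation period began to run on August 19, 2016.
18 months from August 19, 2016 is February 19, 2018.
The automatic bankruptcy stay from August 11, 2017 to June 29, 2018 tolled the period for 322 days, extending the deadline to January 7, 2019.
None of the other events listed affects the running of the period under the stated rules.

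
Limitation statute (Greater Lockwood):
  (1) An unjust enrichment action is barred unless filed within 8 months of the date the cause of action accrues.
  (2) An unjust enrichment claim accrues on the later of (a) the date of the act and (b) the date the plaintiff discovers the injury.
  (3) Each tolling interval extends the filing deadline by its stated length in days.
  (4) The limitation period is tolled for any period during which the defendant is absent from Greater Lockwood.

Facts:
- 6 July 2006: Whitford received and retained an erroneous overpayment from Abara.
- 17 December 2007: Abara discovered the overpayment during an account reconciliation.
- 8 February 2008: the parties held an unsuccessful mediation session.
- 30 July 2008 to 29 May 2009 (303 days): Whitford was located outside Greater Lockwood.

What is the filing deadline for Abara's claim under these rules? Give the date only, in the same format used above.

The claim accrued on 17 December 2007 — the later of the 6 July 2006 act and the 17 December 2007 discovery.
Adding the 8 months base period to 17 December 2007 gives a deadline of 17 August 2008, before any tolling.
The period was tolled for 303 days by the defendant's absence from the jurisdiction (30 July 2008 to 29 May 2009), pushing the deadline to 16 June 2009.
None of the other events listed affects the running of the period under the stated rules.

16 June 2009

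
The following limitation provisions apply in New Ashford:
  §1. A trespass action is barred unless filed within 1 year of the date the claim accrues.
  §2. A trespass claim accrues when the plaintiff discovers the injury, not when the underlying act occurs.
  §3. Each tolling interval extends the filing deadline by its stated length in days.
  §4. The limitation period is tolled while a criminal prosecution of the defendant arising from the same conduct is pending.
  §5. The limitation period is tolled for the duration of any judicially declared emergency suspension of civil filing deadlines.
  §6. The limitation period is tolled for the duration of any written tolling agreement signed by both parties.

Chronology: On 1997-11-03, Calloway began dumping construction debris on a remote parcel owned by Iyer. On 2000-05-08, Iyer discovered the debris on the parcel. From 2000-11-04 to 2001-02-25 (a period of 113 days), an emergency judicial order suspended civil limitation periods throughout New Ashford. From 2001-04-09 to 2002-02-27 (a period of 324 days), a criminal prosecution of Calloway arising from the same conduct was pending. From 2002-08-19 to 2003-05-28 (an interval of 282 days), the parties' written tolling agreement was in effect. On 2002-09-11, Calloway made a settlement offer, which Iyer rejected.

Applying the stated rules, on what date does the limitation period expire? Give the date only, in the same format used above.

Under the discovery rule, the claim accrued on 2000-05-08, when Iyer discovered the injury — not on the 1997-11-03 date of the underlying act.
Adding the 1 year base period to 2000-05-08 gives a deadline of 2001-05-08, before any tolling.
The emergency suspension of filing deadlines from 2000-11-04 to 2001-02-25 tolled the period for 113 days, extending the deadline to 2001-08-29.
Because the pending criminal prosecution ran from 2001-04-09 to 2002-02-27, the deadline is extended by 324 days to 2002-07-19.
The written tolling agreement from 2002-08-19 to 2003-05-28 began after the period had already run on 2002-07-19, so it has no tolling effect.
None of the other events listed affects the running of the period under the stated rules.

2002-07-19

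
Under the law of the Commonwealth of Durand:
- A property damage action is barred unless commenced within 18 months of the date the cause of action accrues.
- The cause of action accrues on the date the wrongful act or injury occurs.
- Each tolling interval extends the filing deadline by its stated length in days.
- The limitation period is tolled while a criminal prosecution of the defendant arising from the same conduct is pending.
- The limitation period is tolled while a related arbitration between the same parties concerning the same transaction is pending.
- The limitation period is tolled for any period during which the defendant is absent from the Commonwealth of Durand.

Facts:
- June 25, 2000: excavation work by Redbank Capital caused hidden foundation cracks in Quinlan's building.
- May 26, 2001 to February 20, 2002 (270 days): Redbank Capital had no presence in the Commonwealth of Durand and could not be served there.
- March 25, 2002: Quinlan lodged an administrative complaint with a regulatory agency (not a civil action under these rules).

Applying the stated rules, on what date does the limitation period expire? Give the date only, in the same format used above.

The claim accrued on June 25, 2000, when the wrongful act occurred.
18 months from June 25, 2000 is December 25, 2001.
The period was tolled for 270 days by the defendant's absence from the jurisdiction (May 26, 2001 to February 20, 2002), pushing the deadline to September 21, 2002.
The other events in the timeline have no effect on the limitation period under the stated rules.

September 21, 2002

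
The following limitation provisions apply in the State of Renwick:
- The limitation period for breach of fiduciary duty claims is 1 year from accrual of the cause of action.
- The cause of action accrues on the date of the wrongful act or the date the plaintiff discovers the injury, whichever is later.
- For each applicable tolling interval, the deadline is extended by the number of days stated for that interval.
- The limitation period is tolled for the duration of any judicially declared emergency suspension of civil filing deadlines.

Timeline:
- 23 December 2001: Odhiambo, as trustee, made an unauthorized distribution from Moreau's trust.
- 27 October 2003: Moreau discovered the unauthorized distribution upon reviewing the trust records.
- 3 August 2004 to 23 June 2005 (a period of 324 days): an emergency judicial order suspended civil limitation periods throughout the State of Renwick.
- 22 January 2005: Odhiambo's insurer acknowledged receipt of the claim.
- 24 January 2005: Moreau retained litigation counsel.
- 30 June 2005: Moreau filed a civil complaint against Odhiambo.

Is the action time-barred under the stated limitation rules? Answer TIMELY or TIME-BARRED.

The claim accrued on 27 October 2003 — the later of the 23 December 2001 act and the 27 October 2003 discovery.
1 year from 27 October 2003 is 27 October 2004.
Because the emergency suspension of filing deadlines ran from 3 August 2004 to 23 June 2005, the deadline is extended by 324 days to 16 September 2005.
Nothing else in the chronology tolls or restarts the period.
Moreau filed on 30 June 2005, before the 16 September 2005 deadline, so the action is timely.

TIMELY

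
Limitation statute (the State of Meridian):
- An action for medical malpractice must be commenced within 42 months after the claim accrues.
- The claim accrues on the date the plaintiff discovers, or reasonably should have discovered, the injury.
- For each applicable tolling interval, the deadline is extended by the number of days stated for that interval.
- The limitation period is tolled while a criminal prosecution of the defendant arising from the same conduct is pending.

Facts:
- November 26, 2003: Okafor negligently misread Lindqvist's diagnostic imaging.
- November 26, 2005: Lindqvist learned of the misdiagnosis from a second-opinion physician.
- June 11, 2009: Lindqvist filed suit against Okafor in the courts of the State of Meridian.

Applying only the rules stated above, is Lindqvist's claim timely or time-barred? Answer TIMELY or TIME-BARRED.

The claim did not accrue until Lindqvist discovered the injury on November 26, 2005; the November 26, 2003 act date does not start the clock under the stated rule.
42 months from November 26, 2005 is May 26, 2009.
Lindqvist filed on June 11, 2009, after the May 26, 2009 deadline, so the action is time-barred.

TIME-BARRED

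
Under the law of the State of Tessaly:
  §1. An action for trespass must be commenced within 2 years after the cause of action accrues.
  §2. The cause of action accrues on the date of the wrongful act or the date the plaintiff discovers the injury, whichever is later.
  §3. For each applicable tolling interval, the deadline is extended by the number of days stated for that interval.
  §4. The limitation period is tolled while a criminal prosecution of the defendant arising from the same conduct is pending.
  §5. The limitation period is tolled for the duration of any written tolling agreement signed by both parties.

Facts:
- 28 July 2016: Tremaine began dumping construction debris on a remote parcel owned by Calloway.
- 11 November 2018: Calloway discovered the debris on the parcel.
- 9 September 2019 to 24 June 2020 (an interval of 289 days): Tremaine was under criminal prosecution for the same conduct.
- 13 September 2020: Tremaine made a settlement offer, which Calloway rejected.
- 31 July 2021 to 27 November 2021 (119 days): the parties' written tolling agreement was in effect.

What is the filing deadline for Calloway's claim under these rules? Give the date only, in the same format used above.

24 December 2021

The claim accrued on 11 November 2018 — the later of the 28 July 2016 act and the 11 November 2018 discovery.
2 years from 11 November 2018 is 11 November 2020.
Because the pending criminal prosecution ran from 9 September 2019 to 24 June 2020, the deadline is extended by 289 days to 27 August 2021.
Because the written tolling agreement ran from 31 July 2021 to 27 November 2021, the deadline is extended by 119 days to 24 December 2021.
None of the other events listed affects the running of the period under the stated rules.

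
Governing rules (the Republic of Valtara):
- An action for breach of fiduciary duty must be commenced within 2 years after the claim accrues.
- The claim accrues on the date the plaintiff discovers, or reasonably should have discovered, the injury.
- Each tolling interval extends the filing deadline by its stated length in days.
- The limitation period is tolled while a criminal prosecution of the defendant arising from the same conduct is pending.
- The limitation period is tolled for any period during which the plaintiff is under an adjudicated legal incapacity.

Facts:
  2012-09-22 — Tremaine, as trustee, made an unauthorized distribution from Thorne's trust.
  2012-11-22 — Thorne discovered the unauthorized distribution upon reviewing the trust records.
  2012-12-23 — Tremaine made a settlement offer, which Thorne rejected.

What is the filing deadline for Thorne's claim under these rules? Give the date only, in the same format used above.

2014-11-22

Under the discovery rule, the claim accrued on 2012-11-22, when Thorne discovered the injury — not on the 2012-09-22 date of the underlying act.
The untolled deadline — 2 years after 2012-11-22 — is 2014-11-22.
The other events in the timeline have no effect on the limitation period under the stated rules.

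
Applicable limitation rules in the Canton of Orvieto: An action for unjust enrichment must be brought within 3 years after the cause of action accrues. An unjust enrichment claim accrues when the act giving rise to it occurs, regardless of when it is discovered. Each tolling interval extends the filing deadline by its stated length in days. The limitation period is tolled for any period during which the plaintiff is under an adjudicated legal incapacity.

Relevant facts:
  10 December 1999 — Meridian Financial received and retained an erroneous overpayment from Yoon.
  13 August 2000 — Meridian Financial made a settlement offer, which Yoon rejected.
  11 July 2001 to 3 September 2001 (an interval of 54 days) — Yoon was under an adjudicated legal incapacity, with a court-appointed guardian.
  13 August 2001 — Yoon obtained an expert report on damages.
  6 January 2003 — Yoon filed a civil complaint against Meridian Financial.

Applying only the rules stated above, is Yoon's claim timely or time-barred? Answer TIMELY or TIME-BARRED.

The cause of action accrued on 10 December 1999, the date of the act.
3 years from 10 December 1999 is 10 December 2002.
The period was tolled for 54 days by the plaintiff's legal incapacity (11 July 2001 to 3 September 2001), pushing the deadline to 2 February 2003.
Nothing else in the chronology tolls or restarts the period.
Yoon filed on 6 January 2003, before the 2 February 2003 deadline, so the action is timely.

TIMELY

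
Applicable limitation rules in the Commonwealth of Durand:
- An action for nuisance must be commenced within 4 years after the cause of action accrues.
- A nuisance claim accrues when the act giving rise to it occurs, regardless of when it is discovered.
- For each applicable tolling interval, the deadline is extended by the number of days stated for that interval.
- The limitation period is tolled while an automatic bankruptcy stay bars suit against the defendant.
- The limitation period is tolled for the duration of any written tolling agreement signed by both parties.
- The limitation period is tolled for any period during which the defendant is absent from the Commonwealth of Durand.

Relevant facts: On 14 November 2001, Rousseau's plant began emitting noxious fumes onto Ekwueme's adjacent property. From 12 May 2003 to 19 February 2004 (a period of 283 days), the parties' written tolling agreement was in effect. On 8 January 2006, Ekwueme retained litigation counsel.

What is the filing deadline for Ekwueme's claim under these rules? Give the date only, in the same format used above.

24 August 2006

The claim accrued on 14 November 2001, when the wrongful act occurred.
4 years from 14 November 2001 is 14 November 2005.
The written tolling agreement from 12 May 2003 to 19 February 2004 tolled the period for 283 days, extending the deadline to 24 August 2006.
Nothing else in the chronology tolls or restarts the period.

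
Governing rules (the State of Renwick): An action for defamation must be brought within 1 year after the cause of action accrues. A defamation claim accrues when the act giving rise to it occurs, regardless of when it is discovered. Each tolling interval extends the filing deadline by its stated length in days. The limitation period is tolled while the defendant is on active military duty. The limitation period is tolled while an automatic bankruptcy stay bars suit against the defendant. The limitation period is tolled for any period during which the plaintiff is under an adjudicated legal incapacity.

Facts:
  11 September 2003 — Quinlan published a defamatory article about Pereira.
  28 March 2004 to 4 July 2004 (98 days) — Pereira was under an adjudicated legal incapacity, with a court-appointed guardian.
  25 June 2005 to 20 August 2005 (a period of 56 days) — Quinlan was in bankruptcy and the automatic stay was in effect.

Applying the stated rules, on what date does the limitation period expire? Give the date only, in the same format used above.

18 December 2004

The claim accrued on 11 September 2003, when the wrongful act occurred.
The untolled deadline — 1 year after 11 September 2003 — is 11 September 2004.
The period was tolled for 98 days by the plaintiff's legal incapacity (28 March 2004 to 4 July 2004), pushing the deadline to 18 December 2004.
The automatic bankruptcy stay starting 25 June 2005 came too late — the period had run on 18 December 2004 — and so does not extend the deadline.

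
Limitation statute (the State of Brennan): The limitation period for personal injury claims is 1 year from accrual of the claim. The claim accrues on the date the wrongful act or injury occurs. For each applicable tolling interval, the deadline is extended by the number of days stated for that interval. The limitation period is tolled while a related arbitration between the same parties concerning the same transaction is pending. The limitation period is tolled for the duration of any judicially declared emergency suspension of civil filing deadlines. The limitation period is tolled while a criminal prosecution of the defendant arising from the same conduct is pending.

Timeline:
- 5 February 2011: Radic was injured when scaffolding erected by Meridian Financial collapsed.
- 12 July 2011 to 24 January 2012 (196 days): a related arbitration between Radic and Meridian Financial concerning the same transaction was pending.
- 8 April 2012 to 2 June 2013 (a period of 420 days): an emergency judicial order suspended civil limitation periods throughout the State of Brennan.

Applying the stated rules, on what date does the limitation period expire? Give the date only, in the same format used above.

The claim accrued on 5 February 2011, when the wrongful act occurred.
1 year from 5 February 2011 is 5 February 2012.
Because the pending related arbitration ran from 12 July 2011 to 24 January 2012, the deadline is extended by 196 days to 19 August 2012.
Because the emergency suspension of filing deadlines ran from 8 April 2012 to 2 June 2013, the deadline is extended by 420 days to 13 October 2013.

13 October 2013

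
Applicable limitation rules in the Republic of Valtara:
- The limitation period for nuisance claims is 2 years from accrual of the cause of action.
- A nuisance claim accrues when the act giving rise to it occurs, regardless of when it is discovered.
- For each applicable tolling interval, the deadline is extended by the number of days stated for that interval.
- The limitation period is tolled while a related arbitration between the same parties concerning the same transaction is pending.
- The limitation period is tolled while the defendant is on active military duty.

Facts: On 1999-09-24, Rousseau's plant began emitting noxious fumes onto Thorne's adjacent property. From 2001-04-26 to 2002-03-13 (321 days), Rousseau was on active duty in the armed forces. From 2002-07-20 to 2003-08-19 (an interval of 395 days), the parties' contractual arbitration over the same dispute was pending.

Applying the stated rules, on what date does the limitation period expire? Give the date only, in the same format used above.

The limitation period began to run on 1999-09-24.
Adding the 2 years base period to 1999-09-24 gives a deadline of 2001-09-24, before any tolling.
Because the defendant's active military service ran from 2001-04-26 to 2002-03-13, the deadline is extended by 321 days to 2002-08-11.
The period was tolled for 395 days by the pending related arbitration (2002-07-20 to 2003-08-19), pushing the deadline to 2003-09-10.

2003-09-10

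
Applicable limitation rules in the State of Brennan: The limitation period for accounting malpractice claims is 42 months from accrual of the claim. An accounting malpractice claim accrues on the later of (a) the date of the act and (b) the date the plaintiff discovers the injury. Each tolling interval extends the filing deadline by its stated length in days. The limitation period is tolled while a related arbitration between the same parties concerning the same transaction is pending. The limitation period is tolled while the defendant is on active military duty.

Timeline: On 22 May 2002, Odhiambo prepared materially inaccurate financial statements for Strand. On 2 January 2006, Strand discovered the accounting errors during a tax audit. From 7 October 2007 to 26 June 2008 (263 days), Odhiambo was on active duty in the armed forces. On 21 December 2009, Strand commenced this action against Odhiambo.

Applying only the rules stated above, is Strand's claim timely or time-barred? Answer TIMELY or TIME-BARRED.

Because discovery on 2 January 2006 post-dates the 22 May 2002 act, accrual under the later-of rule falls on 2 January 2006.
42 months from 2 January 2006 is 2 July 2009.
Because the defendant's active military service ran from 7 October 2007 to 26 June 2008, the deadline is extended by 263 days to 22 March 2010.
The 21 December 2009 filing precedes the 22 March 2010 deadline; the claim is timely.

TIMELY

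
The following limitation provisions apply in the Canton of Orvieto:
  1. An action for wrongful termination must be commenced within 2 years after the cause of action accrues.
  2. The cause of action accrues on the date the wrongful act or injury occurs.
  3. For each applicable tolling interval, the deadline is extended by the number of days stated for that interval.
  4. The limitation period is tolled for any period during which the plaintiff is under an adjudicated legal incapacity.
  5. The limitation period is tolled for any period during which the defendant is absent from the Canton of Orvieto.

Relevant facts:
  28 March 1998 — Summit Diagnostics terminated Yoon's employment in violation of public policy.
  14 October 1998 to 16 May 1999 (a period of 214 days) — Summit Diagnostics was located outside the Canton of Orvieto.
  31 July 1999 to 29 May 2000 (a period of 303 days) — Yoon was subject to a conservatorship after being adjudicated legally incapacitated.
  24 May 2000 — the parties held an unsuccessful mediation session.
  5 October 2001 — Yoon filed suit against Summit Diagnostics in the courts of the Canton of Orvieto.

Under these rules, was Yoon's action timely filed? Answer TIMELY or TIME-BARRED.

TIME-BARRED

The cause of action accrued on 28 March 1998, the date of the act.
Adding the 2 years base period to 28 March 1998 gives a deadline of 28 March 2000, before any tolling.
Because the defendant's absence from the jurisdiction ran from 14 October 1998 to 16 May 1999, the deadline is extended by 214 days to 28 October 2000.
Because the plaintiff's legal incapacity ran from 31 July 1999 to 29 May 2000, the deadline is extended by 303 days to 27 August 2001.
The other events in the timeline have no effect on the limitation period under the stated rules.
Filing on 5 October 2001 missed the 27 August 2001 deadline — the action is time-barred.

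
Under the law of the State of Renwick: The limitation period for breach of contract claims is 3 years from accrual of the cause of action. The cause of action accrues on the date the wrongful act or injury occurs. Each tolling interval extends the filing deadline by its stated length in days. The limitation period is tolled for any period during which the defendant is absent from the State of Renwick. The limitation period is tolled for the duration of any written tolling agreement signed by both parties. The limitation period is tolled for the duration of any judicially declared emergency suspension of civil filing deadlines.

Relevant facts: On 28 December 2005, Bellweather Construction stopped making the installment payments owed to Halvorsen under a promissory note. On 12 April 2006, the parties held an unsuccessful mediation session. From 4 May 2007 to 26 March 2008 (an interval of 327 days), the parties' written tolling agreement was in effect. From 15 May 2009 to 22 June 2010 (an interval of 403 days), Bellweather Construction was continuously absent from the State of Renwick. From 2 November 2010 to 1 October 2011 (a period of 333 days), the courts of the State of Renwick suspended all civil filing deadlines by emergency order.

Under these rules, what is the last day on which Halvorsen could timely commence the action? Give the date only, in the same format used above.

The claim accrued on 28 December 2005, when the wrongful act occurred.
3 years from 28 December 2005 is 28 December 2008.
The written tolling agreement from 4 May 2007 to 26 March 2008 tolled the period for 327 days, extending the deadline to 20 November 2009.
Because the defendant's absence from the jurisdiction ran from 15 May 2009 to 22 June 2010, the deadline is extended by 403 days to 28 December 2010.
The period was tolled for 333 days by the emergency suspension of filing deadlines (2 November 2010 to 1 October 2011), pushing the deadline to 26 November 2011.
Nothing else in the chronology tolls or restarts the period.

26 November 2011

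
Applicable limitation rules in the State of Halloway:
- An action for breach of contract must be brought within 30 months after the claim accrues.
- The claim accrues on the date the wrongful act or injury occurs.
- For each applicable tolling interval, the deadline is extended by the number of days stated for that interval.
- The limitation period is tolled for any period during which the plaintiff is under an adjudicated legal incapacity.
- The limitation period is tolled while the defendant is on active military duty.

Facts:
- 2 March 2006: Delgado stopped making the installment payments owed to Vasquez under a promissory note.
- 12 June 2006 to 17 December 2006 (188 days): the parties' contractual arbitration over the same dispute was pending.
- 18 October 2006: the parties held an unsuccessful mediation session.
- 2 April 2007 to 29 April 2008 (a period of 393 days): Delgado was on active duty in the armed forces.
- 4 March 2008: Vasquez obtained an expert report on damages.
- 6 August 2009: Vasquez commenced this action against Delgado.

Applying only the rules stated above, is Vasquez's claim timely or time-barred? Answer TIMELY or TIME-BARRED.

TIMELY

The claim accrued on 2 March 2006, the date of the act.
The untolled deadline — 30 months after 2 March 2006 — is 2 September 2008.
The period was tolled for 393 days by the defendant's active military service (2 April 2007 to 29 April 2008), pushing the deadline to 30 September 2009.
The pending related arbitration from 12 June 2006 to 17 December 2006 does not toll the period, because no stated rule makes a pending arbitration a tolling event.
Nothing else in the chronology tolls or restarts the period.
The 6 August 2009 filing precedes the 30 September 2009 deadline; the claim is timely.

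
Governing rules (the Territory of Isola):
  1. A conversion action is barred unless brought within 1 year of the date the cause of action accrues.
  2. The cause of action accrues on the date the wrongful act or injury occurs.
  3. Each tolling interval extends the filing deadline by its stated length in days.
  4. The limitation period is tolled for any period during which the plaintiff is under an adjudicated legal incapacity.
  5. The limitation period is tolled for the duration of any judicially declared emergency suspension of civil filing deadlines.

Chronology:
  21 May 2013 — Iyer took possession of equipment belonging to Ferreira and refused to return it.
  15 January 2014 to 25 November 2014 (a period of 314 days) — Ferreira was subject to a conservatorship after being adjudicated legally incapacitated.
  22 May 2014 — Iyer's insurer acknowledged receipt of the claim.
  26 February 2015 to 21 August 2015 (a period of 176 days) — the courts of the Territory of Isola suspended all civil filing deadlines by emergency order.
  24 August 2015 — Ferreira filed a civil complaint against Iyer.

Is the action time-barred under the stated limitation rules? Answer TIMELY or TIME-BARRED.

The claim accrued on 21 May 2013, when the wrongful act occurred.
The untolled deadline — 1 year after 21 May 2013 — is 21 May 2014.
The plaintiff's legal incapacity from 15 January 2014 to 25 November 2014 tolled the period for 314 days, extending the deadline to 31 March 2015.
The period was tolled for 176 days by the emergency suspension of filing deadlines (26 February 2015 to 21 August 2015), pushing the deadline to 23 September 2015.
None of the other events listed affects the running of the period under the stated rules.
Filing on 24 August 2015 beat the 23 September 2015 deadline — the action is timely.

TIMELY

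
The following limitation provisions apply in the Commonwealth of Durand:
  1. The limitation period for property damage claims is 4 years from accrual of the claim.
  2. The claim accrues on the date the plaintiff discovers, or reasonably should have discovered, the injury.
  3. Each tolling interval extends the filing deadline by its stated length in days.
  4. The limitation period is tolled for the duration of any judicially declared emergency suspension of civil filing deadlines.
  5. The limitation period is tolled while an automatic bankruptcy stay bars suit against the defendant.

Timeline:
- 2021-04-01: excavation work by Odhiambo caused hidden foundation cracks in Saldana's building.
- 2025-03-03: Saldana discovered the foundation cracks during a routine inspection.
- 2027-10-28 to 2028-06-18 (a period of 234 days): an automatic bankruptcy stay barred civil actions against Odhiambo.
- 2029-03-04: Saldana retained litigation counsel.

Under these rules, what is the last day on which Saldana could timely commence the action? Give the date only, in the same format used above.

Under the discovery rule, the claim accrued on 2025-03-03, when Saldana discovered the injury — not on the 2021-04-01 date of the underlying act.
4 years from 2025-03-03 is 2029-03-03.
The period was tolled for 234 days by the automatic bankruptcy stay (2027-10-28 to 2028-06-18), pushing the deadline to 2029-10-23.
The other events in the timeline have no effect on the limitation period under the stated rules.

2029-10-23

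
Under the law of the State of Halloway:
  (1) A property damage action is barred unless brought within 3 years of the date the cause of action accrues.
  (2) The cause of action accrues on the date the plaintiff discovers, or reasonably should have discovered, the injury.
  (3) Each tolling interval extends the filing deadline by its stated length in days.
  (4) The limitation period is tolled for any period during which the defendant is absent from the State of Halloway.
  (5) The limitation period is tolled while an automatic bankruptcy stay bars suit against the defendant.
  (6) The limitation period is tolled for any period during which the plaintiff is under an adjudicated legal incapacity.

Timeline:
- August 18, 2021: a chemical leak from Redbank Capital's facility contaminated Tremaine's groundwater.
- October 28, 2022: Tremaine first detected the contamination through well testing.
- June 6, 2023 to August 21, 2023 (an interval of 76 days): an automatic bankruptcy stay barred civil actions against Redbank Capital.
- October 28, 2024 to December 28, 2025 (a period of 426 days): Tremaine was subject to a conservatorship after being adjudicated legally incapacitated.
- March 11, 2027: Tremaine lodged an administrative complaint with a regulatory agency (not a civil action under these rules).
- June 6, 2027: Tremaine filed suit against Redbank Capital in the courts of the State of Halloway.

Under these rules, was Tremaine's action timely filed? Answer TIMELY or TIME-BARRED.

TIME-BARRED

The claim did not accrue until Tremaine discovered the injury on October 28, 2022; the August 18, 2021 act date does not start the clock under the stated rule.
Adding the 3 years base period to October 28, 2022 gives a deadline of October 28, 2025, before any tolling.
Because the automatic bankruptcy stay ran from June 6, 2023 to August 21, 2023, the deadline is extended by 76 days to January 12, 2026.
The period was tolled for 426 days by the plaintiff's legal incapacity (October 28, 2024 to December 28, 2025), pushing the deadline to March 14, 2027.
The other events in the timeline have no effect on the limitation period under the stated rules.
The June 6, 2027 filing falls after the March 14, 2027 deadline; the claim is time-barred.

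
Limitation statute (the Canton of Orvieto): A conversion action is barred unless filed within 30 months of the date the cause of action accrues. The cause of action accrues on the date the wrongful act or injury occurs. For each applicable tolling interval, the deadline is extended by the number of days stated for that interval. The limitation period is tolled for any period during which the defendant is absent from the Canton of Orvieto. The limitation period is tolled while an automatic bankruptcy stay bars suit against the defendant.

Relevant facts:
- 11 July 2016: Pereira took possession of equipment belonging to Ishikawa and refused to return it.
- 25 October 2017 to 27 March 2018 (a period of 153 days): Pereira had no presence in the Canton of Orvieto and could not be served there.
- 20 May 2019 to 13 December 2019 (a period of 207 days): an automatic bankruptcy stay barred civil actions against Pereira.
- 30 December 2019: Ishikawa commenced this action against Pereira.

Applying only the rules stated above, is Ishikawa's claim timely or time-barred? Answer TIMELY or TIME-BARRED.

TIMELY

The limitation period began to run on 11 July 2016.
30 months from 11 July 2016 is 11 January 2019.
The period was tolled for 153 days by the defendant's absence from the jurisdiction (25 October 2017 to 27 March 2018), pushing the deadline to 13 June 2019.
The automatic bankruptcy stay from 20 May 2019 to 13 December 2019 tolled the period for 207 days, extending the deadline to 6 January 2020.
Ishikawa filed on 30 December 2019, before the 6 January 2020 deadline, so the action is timely.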